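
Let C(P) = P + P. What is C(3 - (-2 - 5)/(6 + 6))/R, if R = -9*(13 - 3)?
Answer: -43/540 ≈ -0.079630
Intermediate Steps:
R = -90 (R = -9*10 = -90)
C(P) = 2*P
C(3 - (-2 - 5)/(6 + 6))/R = (2*(3 - (-2 - 5)/(6 + 6)))/(-90) = (2*(3 - (-7)/12))*(-1/90) = (2*(3 - 1*(-7/12)))*(-1/90) = (2*(3 + 7/12))*(-1/90) = (2*(43/12))*(-1/90) = (43/6)*(-1/90) = -43/540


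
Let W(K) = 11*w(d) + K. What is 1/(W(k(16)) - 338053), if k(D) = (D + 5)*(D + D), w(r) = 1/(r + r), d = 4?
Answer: -8/2699037 ≈ -2.9640e-6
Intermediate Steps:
w(r) = 1/(2*r)
k(D) = 2*D*(5 + D) (k(D) = (5 + D)*(2*D) = 2*D*(5 + D))
W(K) = 11/8 + K (W(K) = 11*((1/2)/4) + K = 11*((1/2)*(1/4)) + K = 11*(1/8) + K = 11/8 + K)
1/(W(k(16)) - 338053) = 1/((11/8 + 2*16*(5 + 16)) - 338053) = 1/((11/8 + 2*16*21) - 338053) = 1/((11/8 + 672) - 338053) = 1/(5387/8 - 338053) = 1/(-2699037/8) = -8/2699037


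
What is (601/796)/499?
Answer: 601/397204 ≈ 0.0015131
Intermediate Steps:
(601/796)/499 = (601*(1/796))*(1/499) = (601/796)*(1/499) = 601/397204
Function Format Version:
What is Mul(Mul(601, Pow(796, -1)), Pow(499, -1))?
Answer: Rational(601, 397204) ≈ 0.0015131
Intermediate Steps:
Mul(Mul(601, Pow(796, -1)), Pow(499, -1)) = Mul(Mul(601, Rational(1, 796)), Rational(1, 499)) = Mul(Rational(601, 796), Rational(1, 499)) = Rational(601, 397204)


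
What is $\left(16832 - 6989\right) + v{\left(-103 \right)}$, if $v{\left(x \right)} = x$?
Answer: $9740$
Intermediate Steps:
$\left(16832 - 6989\right) + v{\left(-103 \right)} = \left(16832 - 6989\right) - 103 = 9843 - 103 = 9740$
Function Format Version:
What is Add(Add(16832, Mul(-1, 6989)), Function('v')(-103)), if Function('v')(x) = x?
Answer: 9740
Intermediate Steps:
Add(Add(16832, Mul(-1, 6989)), Function('v')(-103)) = Add(Add(16832, Mul(-1, 6989)), -103) = Add(Add(16832, -6989), -103) = Add(9843, -103) = 9740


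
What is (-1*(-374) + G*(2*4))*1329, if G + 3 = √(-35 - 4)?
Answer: 465150 + 10632*I*√39 ≈ 4.6515e+5 + 66397.0*I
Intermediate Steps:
G = -3 + I*√39 (G = -3 + √(-35 - 4) = -3 + √(-39) = -3 + I*√39 ≈ -3.0 + 6.245*I)
(-1*(-374) + G*(2*4))*1329 = (-1*(-374) + (-3 + I*√39)*(2*4))*1329 = (374 + (-3 + I*√39)*8)*1329 = (374 + (-24 + 8*I*√39))*1329 = (350 + 8*I*√39)*1329 = 465150 + 10632*I*√39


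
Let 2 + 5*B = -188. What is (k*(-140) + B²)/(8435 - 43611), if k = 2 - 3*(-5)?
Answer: 117/4397 ≈ 0.026609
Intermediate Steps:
B = -38 (B = -⅖ + (⅕)*(-188) = -⅖ - 188/5 = -38)
k = 17 (k = 2 + 15 = 17)
(k*(-140) + B²)/(8435 - 43611) = (17*(-140) + (-38)²)/(8435 - 43611) = (-2380 + 1444)/(-35176) = -936*(-1/35176) = 117/4397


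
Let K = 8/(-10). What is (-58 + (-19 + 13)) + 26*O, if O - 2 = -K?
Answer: 44/5 ≈ 8.8000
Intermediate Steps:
K = -⅘ (K = 8*(-⅒) = -⅘ ≈ -0.80000)
O = 14/5 (O = 2 - 1*(-⅘) = 2 + ⅘ = 14/5 ≈ 2.8000)
(-58 + (-19 + 13)) + 26*O = (-58 + (-19 + 13)) + 26*(14/5) = (-58 - 6) + 364/5 = -64 + 364/5 = 44/5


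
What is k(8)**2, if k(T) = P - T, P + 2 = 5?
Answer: 25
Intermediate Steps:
P = 3 (P = -2 + 5 = 3)
k(T) = 3 - T
k(8)**2 = (3 - 1*8)**2 = (3 - 8)**2 = (-5)**2 = 25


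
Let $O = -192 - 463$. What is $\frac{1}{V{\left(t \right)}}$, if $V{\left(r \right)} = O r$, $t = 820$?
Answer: $- \frac{1}{537100} \approx -1.8619 \cdot 10^{-6}$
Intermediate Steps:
$O = -655$ ($O = -192 - 463 = -655$)
$V{\left(r \right)} = - 655 r$
$\frac{1}{V{\left(t \right)}} = \frac{1}{\left(-655\right) 820} = \frac{1}{-537100} = - \frac{1}{537100}$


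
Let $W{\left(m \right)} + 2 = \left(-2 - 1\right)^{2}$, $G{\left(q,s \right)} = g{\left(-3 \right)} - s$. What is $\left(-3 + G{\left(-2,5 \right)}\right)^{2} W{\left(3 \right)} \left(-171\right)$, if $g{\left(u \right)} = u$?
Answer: $-144837$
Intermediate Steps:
$G{\left(q,s \right)} = -3 - s$
$W{\left(m \right)} = 7$ ($W{\left(m \right)} = -2 + \left(-2 - 1\right)^{2} = -2 + \left(-3\right)^{2} = -2 + 9 = 7$)
$\left(-3 + G{\left(-2,5 \right)}\right)^{2} W{\left(3 \right)} \left(-171\right) = \left(-3 - 8\right)^{2} \cdot 7 \left(-171\right) = \left(-11\right)^{2} \cdot 7 \left(-171\right) = 121 \cdot 7 \left(-171\right) = 847 \left(-171\right) = -144837$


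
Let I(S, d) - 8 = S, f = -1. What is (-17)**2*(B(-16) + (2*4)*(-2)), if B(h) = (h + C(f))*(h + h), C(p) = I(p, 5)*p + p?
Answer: 217328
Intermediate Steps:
I(S, d) = 8 + S
C(p) = p + p*(8 + p) (C(p) = (8 + p)*p + p = p*(8 + p) + p = p + p*(8 + p))
B(h) = 2*h*(-8 + h) (B(h) = (h - (9 - 1))*(h + h) = (h - 1*8)*(2*h) = (h - 8)*(2*h) = (-8 + h)*(2*h) = 2*h*(-8 + h))
(-17)**2*(B(-16) + (2*4)*(-2)) = (-17)**2*(2*(-16)*(-8 - 16) + (2*4)*(-2)) = 289*(2*(-16)*(-24) + 8*(-2)) = 289*(768 - 16) = 289*752 = 217328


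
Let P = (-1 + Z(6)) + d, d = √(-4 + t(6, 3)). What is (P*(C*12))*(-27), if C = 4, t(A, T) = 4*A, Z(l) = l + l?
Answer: -14256 - 2592*√5 ≈ -20052.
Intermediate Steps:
Z(l) = 2*l
d = 2*√5 (d = √(-4 + 4*6) = √(-4 + 24) = √20 = 2*√5 ≈ 4.4721)
P = 11 + 2*√5 (P = (-1 + 2*6) + 2*√5 = (-1 + 12) + 2*√5 = 11 + 2*√5 ≈ 15.472)
(P*(C*12))*(-27) = ((11 + 2*√5)*(4*12))*(-27) = ((11 + 2*√5)*48)*(-27) = (528 + 96*√5)*(-27) = -14256 - 2592*√5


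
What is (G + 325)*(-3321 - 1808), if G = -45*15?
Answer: 1795150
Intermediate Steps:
G = -675
(G + 325)*(-3321 - 1808) = (-675 + 325)*(-3321 - 1808) = -350*(-5129) = 1795150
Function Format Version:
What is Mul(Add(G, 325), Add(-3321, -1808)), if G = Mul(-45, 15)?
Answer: 1795150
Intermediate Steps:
G = -675
Mul(Add(G, 325), Add(-3321, -1808)) = Mul(Add(-675, 325), Add(-3321, -1808)) = Mul(-350, -5129) = 1795150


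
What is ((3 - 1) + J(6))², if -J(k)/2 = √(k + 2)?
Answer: 36 - 16*√2 ≈ 13.373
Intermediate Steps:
J(k) = -2*√(2 + k) (J(k) = -2*√(k + 2) = -2*√(2 + k))
((3 - 1) + J(6))² = ((3 - 1) - 2*√(2 + 6))² = (2 - 4*√2)²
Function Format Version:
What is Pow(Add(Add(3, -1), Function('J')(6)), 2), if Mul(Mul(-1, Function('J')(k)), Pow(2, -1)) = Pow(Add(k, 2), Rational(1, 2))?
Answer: Add(36, Mul(-16, Pow(2, Rational(1, 2)))) ≈ 13.373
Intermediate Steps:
Function('J')(k) = Mul(-2, Pow(Add(2, k), Rational(1, 2))) (Function('J')(k) = Mul(-2, Pow(Add(k, 2), Rational(1, 2))) = Mul(-2, Pow(Add(2, k), Rational(1, 2))))
Pow(Add(Add(3, -1), Function('J')(6)), 2) = Pow(Add(Add(3, -1), Mul(-2, Pow(Add(2, 6), Rational(1, 2)))), 2) = Pow(Add(2, Mul(-2, Pow(8, Rational(1, 2)))), 2) = Pow(Add(2, Mul(-2, Mul(2, Pow(2, Rational(1, 2))))), 2) = Pow(Add(2, Mul(-4, Pow(2, Rational(1, 2)))), 2)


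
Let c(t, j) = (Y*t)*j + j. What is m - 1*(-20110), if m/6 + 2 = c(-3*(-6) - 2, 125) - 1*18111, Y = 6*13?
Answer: 848182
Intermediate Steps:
Y = 78
c(t, j) = j + 78*j*t (c(t, j) = (78*t)*j + j = 78*j*t + j = j + 78*j*t)
m = 828072 (m = -12 + 6*(125*(1 + 78*(-3*(-6) - 2)) - 1*18111) = -12 + 6*(125*(1 + 78*(18 - 2)) - 18111) = -12 + 6*(125*(1 + 78*16) - 18111) = -12 + 6*(125*(1 + 1248) - 18111) = -12 + 6*(125*1249 - 18111) = -12 + 6*(156125 - 18111) = -12 + 6*138014 = -12 + 828084 = 828072)
m - 1*(-20110) = 828072 - 1*(-20110) = 828072 + 20110 = 848182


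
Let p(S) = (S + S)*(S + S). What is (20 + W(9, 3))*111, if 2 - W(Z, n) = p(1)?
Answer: 1998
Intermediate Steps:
p(S) = 4*S² (p(S) = (2*S)*(2*S) = 4*S²)
W(Z, n) = -2 (W(Z, n) = 2 - 4*1² = 2 - 4 = -2)
(20 + W(9, 3))*111 = (20 - 2)*111 = 18*111 = 1998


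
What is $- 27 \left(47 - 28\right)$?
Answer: $-513$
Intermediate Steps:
$- 27 \left(47 - 28\right) = \left(-27\right) 19 = -513$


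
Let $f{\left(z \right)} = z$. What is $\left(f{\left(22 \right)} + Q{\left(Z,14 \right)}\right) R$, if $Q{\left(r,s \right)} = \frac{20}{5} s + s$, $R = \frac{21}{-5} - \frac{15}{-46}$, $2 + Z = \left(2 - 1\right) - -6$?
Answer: $- \frac{1782}{5} \approx -356.4$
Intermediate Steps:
$Z = 5$ ($Z = -2 + \left(\left(2 - 1\right) - -6\right) = -2 + \left(\left(2 - 1\right) + 6\right) = -2 + \left(1 + 6\right) = -2 + 7 = 5$)
$R = - \frac{891}{230}$ ($R = 21 \left(- \frac{1}{5}\right) - - \frac{15}{46} = - \frac{21}{5} + \frac{15}{46} = - \frac{891}{230} \approx -3.8739$)
$Q{\left(r,s \right)} = 5 s$ ($Q{\left(r,s \right)} = 20 \cdot \frac{1}{5} s + s = 4 s + s = 5 s$)
$\left(f{\left(22 \right)} + Q{\left(Z,14 \right)}\right) R = \left(22 + 5 \cdot 14\right) \left(- \frac{891}{230}\right) = \left(22 + 70\right) \left(- \frac{891}{230}\right) = 92 \left(- \frac{891}{230}\right) = - \frac{1782}{5}$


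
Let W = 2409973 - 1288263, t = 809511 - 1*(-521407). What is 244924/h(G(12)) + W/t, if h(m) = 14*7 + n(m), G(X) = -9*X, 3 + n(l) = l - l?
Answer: 7088702667/2748635 ≈ 2579.0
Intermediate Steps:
n(l) = -3 (n(l) = -3 + (l - l) = -3 + 0 = -3)
h(m) = 95 (h(m) = 14*7 - 3 = 98 - 3 = 95)
t = 1330918 (t = 809511 + 521407 = 1330918)
W = 1121710
244924/h(G(12)) + W/t = 244924/95 + 1121710/1330918 = 244924*(1/95) + 1121710*(1/1330918) = 244924/95 + 24385/28933 = 7088702667/2748635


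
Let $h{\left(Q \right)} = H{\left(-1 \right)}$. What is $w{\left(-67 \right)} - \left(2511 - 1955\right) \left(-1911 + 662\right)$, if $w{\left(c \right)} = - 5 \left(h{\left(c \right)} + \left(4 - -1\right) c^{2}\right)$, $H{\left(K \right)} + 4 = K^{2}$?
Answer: $582234$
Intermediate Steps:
$H{\left(K \right)} = -4 + K^{2}$
$h{\left(Q \right)} = -3$ ($h{\left(Q \right)} = -4 + \left(-1\right)^{2} = -4 + 1 = -3$)
$w{\left(c \right)} = 15 - 25 c^{2}$ ($w{\left(c \right)} = - 5 \left(-3 + \left(4 - -1\right) c^{2}\right) = - 5 \left(-3 + \left(4 + 1\right) c^{2}\right) = - 5 \left(-3 + 5 c^{2}\right) = 15 - 25 c^{2}$)
$w{\left(-67 \right)} - \left(2511 - 1955\right) \left(-1911 + 662\right) = \left(15 - 25 \left(-67\right)^{2}\right) - \left(2511 - 1955\right) \left(-1911 + 662\right) = \left(15 - 112225\right) - 556 \left(-1249\right) = \left(15 - 112225\right) - -694444 = -112210 + 694444 = 582234$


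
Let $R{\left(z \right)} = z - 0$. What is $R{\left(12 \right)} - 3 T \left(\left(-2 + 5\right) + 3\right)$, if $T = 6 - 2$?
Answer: $-864$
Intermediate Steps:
$T = 4$
$R{\left(z \right)} = z$ ($R{\left(z \right)} = z + 0 = z$)
$R{\left(12 \right)} - 3 T \left(\left(-2 + 5\right) + 3\right) = 12 \left(-3\right) 4 \left(\left(-2 + 5\right) + 3\right) = 12 \left(- 12 \left(3 + 3\right)\right) = 12 \left(\left(-12\right) 6\right) = 12 \left(-72\right) = -864$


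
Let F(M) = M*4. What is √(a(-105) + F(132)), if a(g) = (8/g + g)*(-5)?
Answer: √464541/21 ≈ 32.456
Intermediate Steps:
a(g) = -40/g - 5*g (a(g) = (g + 8/g)*(-5) = -40/g - 5*g)
F(M) = 4*M
√(a(-105) + F(132)) = √((-40/(-105) - 5*(-105)) + 4*132) = √((-40*(-1/105) + 525) + 528) = √((8/21 + 525) + 528) = √(11033/21 + 528) = √(22121/21) = √464541/21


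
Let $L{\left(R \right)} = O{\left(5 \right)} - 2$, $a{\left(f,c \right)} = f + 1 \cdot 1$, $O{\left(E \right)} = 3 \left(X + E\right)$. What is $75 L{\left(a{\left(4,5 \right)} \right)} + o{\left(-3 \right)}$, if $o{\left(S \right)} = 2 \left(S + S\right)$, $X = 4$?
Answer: $1863$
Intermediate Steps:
$O{\left(E \right)} = 12 + 3 E$ ($O{\left(E \right)} = 3 \left(4 + E\right) = 12 + 3 E$)
$a{\left(f,c \right)} = 1 + f$ ($a{\left(f,c \right)} = f + 1 = 1 + f$)
$L{\left(R \right)} = 25$ ($L{\left(R \right)} = \left(12 + 3 \cdot 5\right) - 2 = \left(12 + 15\right) - 2 = 27 - 2 = 25$)
$o{\left(S \right)} = 4 S$ ($o{\left(S \right)} = 2 \cdot 2 S = 4 S$)
$75 L{\left(a{\left(4,5 \right)} \right)} + o{\left(-3 \right)} = 75 \cdot 25 + 4 \left(-3\right) = 1875 - 12 = 1863$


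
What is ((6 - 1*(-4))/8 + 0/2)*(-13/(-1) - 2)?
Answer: 55/4 ≈ 13.750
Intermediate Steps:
((6 - 1*(-4))/8 + 0/2)*(-13/(-1) - 2) = ((6 + 4)*(1/8) + 0*(1/2))*(-13*(-1) - 2) = (10*(1/8) + 0)*(13 - 2) = (5/4 + 0)*11 = (5/4)*11 = 55/4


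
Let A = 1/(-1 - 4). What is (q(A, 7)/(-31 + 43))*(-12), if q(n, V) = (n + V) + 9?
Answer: -79/5 ≈ -15.800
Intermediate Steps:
A = -⅕ (A = 1/(-5) = -⅕ ≈ -0.20000)
q(n, V) = 9 + V + n (q(n, V) = (V + n) + 9 = 9 + V + n)
(q(A, 7)/(-31 + 43))*(-12) = ((9 + 7 - ⅕)/(-31 + 43))*(-12) = ((79/5)/12)*(-12) = ((1/12)*(79/5))*(-12) = (79/60)*(-12) = -79/5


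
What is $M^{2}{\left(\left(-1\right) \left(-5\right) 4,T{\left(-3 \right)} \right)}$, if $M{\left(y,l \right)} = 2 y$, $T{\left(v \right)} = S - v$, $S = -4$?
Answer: $1600$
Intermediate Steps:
$T{\left(v \right)} = -4 - v$
$M^{2}{\left(\left(-1\right) \left(-5\right) 4,T{\left(-3 \right)} \right)} = \left(2 \left(-1\right) \left(-5\right) 4\right)^{2} = \left(2 \cdot 5 \cdot 4\right)^{2} = \left(2 \cdot 20\right)^{2} = 40^{2} = 1600$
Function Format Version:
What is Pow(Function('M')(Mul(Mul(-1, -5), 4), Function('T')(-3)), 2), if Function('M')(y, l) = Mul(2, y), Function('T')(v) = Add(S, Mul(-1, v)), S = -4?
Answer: 1600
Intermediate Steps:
Function('T')(v) = Add(-4, Mul(-1, v))
Pow(Function('M')(Mul(Mul(-1, -5), 4), Function('T')(-3)), 2) = Pow(Mul(2, Mul(Mul(-1, -5), 4)), 2) = Pow(Mul(2, Mul(5, 4)), 2) = Pow(Mul(2, 20), 2) = Pow(40, 2) = 1600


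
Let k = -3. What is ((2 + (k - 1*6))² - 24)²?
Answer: 625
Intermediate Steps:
((2 + (k - 1*6))² - 24)² = ((2 + (-3 - 1*6))² - 24)² = ((2 + (-3 - 6))² - 24)² = ((2 - 9)² - 24)² = ((-7)² - 24)² = (49 - 24)² = 25² = 625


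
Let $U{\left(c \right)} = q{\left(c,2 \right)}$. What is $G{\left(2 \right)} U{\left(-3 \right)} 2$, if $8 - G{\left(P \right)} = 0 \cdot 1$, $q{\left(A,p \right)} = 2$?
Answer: $32$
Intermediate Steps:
$U{\left(c \right)} = 2$
$G{\left(P \right)} = 8$ ($G{\left(P \right)} = 8 - 0 \cdot 1 = 8 - 0 = 8 + 0 = 8$)
$G{\left(2 \right)} U{\left(-3 \right)} 2 = 8 \cdot 2 \cdot 2 = 16 \cdot 2 = 32$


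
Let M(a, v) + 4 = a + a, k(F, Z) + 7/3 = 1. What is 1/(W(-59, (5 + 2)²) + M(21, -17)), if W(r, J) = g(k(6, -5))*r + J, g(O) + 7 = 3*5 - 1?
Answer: -1/326 ≈ -0.0030675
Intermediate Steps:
k(F, Z) = -4/3 (k(F, Z) = -7/3 + 1 = -4/3)
M(a, v) = -4 + 2*a (M(a, v) = -4 + (a + a) = -4 + 2*a)
g(O) = 7 (g(O) = -7 + (3*5 - 1) = -7 + (15 - 1) = -7 + 14 = 7)
W(r, J) = J + 7*r (W(r, J) = 7*r + J = J + 7*r)
1/(W(-59, (5 + 2)²) + M(21, -17)) = 1/(((5 + 2)² + 7*(-59)) + (-4 + 2*21)) = 1/((7² - 413) + (-4 + 42)) = 1/((49 - 413) + 38) = 1/(-364 + 38) = 1/(-326) = -1/326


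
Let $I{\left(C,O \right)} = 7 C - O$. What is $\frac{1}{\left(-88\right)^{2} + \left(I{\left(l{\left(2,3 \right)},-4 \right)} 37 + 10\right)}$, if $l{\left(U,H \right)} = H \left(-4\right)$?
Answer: $\frac{1}{4794} \approx 0.00020859$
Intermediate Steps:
$l{\left(U,H \right)} = - 4 H$
$I{\left(C,O \right)} = - O + 7 C$
$\frac{1}{\left(-88\right)^{2} + \left(I{\left(l{\left(2,3 \right)},-4 \right)} 37 + 10\right)} = \frac{1}{\left(-88\right)^{2} + \left(\left(\left(-1\right) \left(-4\right) + 7 \left(\left(-4\right) 3\right)\right) 37 + 10\right)} = \frac{1}{7744 + \left(\left(4 + 7 \left(-12\right)\right) 37 + 10\right)} = \frac{1}{7744 + \left(\left(4 - 84\right) 37 + 10\right)} = \frac{1}{7744 + \left(\left(-80\right) 37 + 10\right)} = \frac{1}{7744 + \left(-2960 + 10\right)} = \frac{1}{7744 - 2950} = \frac{1}{4794}$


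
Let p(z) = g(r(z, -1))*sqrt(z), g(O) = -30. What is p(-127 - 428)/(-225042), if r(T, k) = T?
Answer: 5*I*sqrt(555)/37507 ≈ 0.0031405*I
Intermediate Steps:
p(z) = -30*sqrt(z)
p(-127 - 428)/(-225042) = -30*sqrt(-127 - 428)/(-225042) = -30*I*sqrt(555)*(-1/225042) = 5*I*sqrt(555)/37507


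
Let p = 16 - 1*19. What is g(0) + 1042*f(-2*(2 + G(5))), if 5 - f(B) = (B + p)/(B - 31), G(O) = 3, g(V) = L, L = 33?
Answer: 201417/41 ≈ 4912.6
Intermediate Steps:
p = -3 (p = 16 - 19 = -3)
g(V) = 33
f(B) = 5 - (-3 + B)/(-31 + B) (f(B) = 5 - (B - 3)/(B - 31) = 5 - (-3 + B)/(-31 + B))
g(0) + 1042*f(-2*(2 + G(5))) = 33 + 1042*(4*(-38 - 2*(2 + 3))/(-31 - 2*(2 + 3))) = 33 + 1042*(4*(-38 - 2*5)/(-31 - 2*5)) = 33 + 1042*(4*(-38 - 10)/(-31 - 10)) = 33 + 1042*(4*(-48)/(-41)) = 33 + 1042*(4*(-1/41)*(-48)) = 33 + 1042*(192/41) = 33 + 200064/41 = 201417/41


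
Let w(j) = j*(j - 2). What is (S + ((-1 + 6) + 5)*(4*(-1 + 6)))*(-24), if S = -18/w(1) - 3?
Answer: -5160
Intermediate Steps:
w(j) = j*(-2 + j)
S = 15 (S = -18/(-2 + 1) - 3 = -18/(1*(-1)) - 3 = -18/(-1) - 3 = -18*(-1) - 3 = 18 - 3 = 15)
(S + ((-1 + 6) + 5)*(4*(-1 + 6)))*(-24) = (15 + ((-1 + 6) + 5)*(4*(-1 + 6)))*(-24) = (15 + (5 + 5)*(4*5))*(-24) = (15 + 10*20)*(-24) = (15 + 200)*(-24) = 215*(-24) = -5160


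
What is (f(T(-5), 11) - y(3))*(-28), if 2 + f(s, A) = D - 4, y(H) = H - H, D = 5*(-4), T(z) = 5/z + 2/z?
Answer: 728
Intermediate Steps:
T(z) = 7/z
D = -20
y(H) = 0
f(s, A) = -26 (f(s, A) = -2 + (-20 - 4) = -2 - 24 = -26)
(f(T(-5), 11) - y(3))*(-28) = (-26 - 1*0)*(-28) = (-26 + 0)*(-28) = -26*(-28) = 728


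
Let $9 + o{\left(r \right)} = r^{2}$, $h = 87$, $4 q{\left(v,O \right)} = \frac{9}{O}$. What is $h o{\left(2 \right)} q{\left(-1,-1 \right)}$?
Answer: $\frac{3915}{4} \approx 978.75$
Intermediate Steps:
$q{\left(v,O \right)} = \frac{9}{4 O}$ ($q{\left(v,O \right)} = \frac{9 \frac{1}{O}}{4} = \frac{9}{4 O}$)
$o{\left(r \right)} = -9 + r^{2}$
$h o{\left(2 \right)} q{\left(-1,-1 \right)} = 87 \left(-9 + 2^{2}\right) \frac{9}{4 \left(-1\right)} = 87 \left(-9 + 4\right) \frac{9}{4} \left(-1\right) = 87 \left(-5\right) \left(- \frac{9}{4}\right) = \left(-435\right) \left(- \frac{9}{4}\right) = \frac{3915}{4}$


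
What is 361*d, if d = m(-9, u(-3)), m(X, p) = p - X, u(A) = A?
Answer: 2166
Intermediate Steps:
d = 6 (d = -3 - 1*(-9) = -3 + 9 = 6)
361*d = 361*6 = 2166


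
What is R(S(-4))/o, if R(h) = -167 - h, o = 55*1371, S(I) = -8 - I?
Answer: -163/75405 ≈ -0.0021617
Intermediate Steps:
o = 75405
R(S(-4))/o = (-167 - (-8 - 1*(-4)))/75405 = (-167 - (-8 + 4))*(1/75405) = (-167 - 1*(-4))*(1/75405) = (-167 + 4)*(1/75405) = -163*1/75405 = -163/75405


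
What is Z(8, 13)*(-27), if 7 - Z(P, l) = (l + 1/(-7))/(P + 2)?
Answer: -1080/7 ≈ -154.29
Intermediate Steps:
Z(P, l) = 7 - (-⅐ + l)/(2 + P) (Z(P, l) = 7 - (l + 1/(-7))/(P + 2) = 7 - (l - ⅐)/(2 + P) = 7 - (-⅐ + l)/(2 + P))
Z(8, 13)*(-27) = ((99/7 - 1*13 + 7*8)/(2 + 8))*(-27) = ((99/7 - 13 + 56)/10)*(-27) = ((⅒)*(400/7))*(-27) = (40/7)*(-27) = -1080/7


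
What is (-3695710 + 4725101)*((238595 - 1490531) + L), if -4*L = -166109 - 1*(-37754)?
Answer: -5022799122099/4 ≈ -1.2557e+12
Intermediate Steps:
L = 128355/4 (L = -(-166109 - 1*(-37754))/4 = -(-166109 + 37754)/4 = -¼*(-128355) = 128355/4 ≈ 32089.)
(-3695710 + 4725101)*((238595 - 1490531) + L) = (-3695710 + 4725101)*((238595 - 1490531) + 128355/4) = 1029391*(-1251936 + 128355/4) = 1029391*(-4879389/4) = -5022799122099/4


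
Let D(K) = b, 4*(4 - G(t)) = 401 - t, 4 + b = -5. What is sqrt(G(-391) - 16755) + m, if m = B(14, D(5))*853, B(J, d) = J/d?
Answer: -11942/9 + I*sqrt(16949) ≈ -1326.9 + 130.19*I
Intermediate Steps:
b = -9 (b = -4 - 5 = -9)
G(t) = -385/4 + t/4 (G(t) = 4 - (401 - t)/4 = 4 + (-401/4 + t/4) = -385/4 + t/4)
D(K) = -9
m = -11942/9 (m = (14/(-9))*853 = (14*(-1/9))*853 = -14/9*853 = -11942/9 ≈ -1326.9)
sqrt(G(-391) - 16755) + m = sqrt((-385/4 + (1/4)*(-391)) - 16755) - 11942/9 = sqrt((-385/4 - 391/4) - 16755) - 11942/9 = sqrt(-194 - 16755) - 11942/9 = sqrt(-16949) - 11942/9 = I*sqrt(16949) - 11942/9 = -11942/9 + I*sqrt(16949)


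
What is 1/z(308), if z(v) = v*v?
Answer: 1/94864 ≈ 1.0541e-5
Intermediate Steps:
z(v) = v²
1/z(308) = 1/(308²) = 1/94864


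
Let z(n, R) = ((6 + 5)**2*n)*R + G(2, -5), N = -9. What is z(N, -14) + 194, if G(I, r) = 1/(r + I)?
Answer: 46319/3 ≈ 15440.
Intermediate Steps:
G(I, r) = 1/(I + r)
z(n, R) = -1/3 + 121*R*n (z(n, R) = ((6 + 5)**2*n)*R + 1/(2 - 5) = (11**2*n)*R + 1/(-3) = (121*n)*R - 1/3 = 121*R*n - 1/3 = -1/3 + 121*R*n)
z(N, -14) + 194 = (-1/3 + 121*(-14)*(-9)) + 194 = (-1/3 + 15246) + 194 = 45737/3 + 194 = 46319/3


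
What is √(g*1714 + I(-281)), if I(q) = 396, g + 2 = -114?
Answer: 2*I*√49607 ≈ 445.45*I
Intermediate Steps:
g = -116 (g = -2 - 114 = -116)
√(g*1714 + I(-281)) = √(-116*1714 + 396) = √(-198824 + 396) = √(-198428) = 2*I*√49607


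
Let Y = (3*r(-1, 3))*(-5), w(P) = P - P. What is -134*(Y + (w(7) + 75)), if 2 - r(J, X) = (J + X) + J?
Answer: -8040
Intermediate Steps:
r(J, X) = 2 - X - 2*J (r(J, X) = 2 - ((J + X) + J) = 2 - (X + 2*J) = 2 + (-X - 2*J) = 2 - X - 2*J)
w(P) = 0
Y = -15 (Y = (3*(2 - 1*3 - 2*(-1)))*(-5) = (3*(2 - 3 + 2))*(-5) = (3*1)*(-5) = 3*(-5) = -15)
-134*(Y + (w(7) + 75)) = -134*(-15 + (0 + 75)) = -134*(-15 + 75) = -134*60 = -8040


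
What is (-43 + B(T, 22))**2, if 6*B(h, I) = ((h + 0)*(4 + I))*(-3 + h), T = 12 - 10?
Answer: 24025/9 ≈ 2669.4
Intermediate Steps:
T = 2
B(h, I) = h*(-3 + h)*(4 + I)/6 (B(h, I) = (((h + 0)*(4 + I))*(-3 + h))/6 = ((h*(4 + I))*(-3 + h))/6 = (h*(-3 + h)*(4 + I))/6 = h*(-3 + h)*(4 + I)/6)
(-43 + B(T, 22))**2 = (-43 + (1/6)*2*(-12 - 3*22 + 4*2 + 22*2))**2 = (-43 + (1/6)*2*(-12 - 66 + 8 + 44))**2 = (-43 + (1/6)*2*(-26))**2 = (-43 - 26/3)**2 = (-155/3)**2 = 24025/9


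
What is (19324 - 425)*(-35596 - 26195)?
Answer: -1167788109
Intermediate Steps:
(19324 - 425)*(-35596 - 26195) = 18899*(-61791) = -1167788109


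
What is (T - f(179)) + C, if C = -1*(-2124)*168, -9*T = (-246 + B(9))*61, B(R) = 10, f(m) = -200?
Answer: 3227684/9 ≈ 3.5863e+5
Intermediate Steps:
T = 14396/9 (T = -(-246 + 10)*61/9 = -(-236)*61/9 = -⅑*(-14396) = 14396/9 ≈ 1599.6)
C = 356832 (C = 2124*168 = 356832)
(T - f(179)) + C = (14396/9 - 1*(-200)) + 356832 = (14396/9 + 200) + 356832 = 16196/9 + 356832 = 3227684/9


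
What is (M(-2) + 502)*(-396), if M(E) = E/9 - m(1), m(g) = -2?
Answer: -199496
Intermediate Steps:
M(E) = 2 + E/9 (M(E) = E/9 - 1*(-2) = E*(1/9) + 2 = E/9 + 2 = 2 + E/9)
(M(-2) + 502)*(-396) = ((2 + (1/9)*(-2)) + 502)*(-396) = ((2 - 2/9) + 502)*(-396) = (16/9 + 502)*(-396) = (4534/9)*(-396) = -199496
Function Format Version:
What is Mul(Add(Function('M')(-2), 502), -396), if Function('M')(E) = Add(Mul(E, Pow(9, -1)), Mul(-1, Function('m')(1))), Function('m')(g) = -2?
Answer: -199496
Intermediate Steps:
Function('M')(E) = Add(2, Mul(Rational(1, 9), E)) (Function('M')(E) = Add(Mul(E, Pow(9, -1)), Mul(-1, -2)) = Add(Mul(E, Rational(1, 9)), 2) = Add(Mul(Rational(1, 9), E), 2) = Add(2, Mul(Rational(1, 9), E)))
Mul(Add(Function('M')(-2), 502), -396) = Mul(Add(Add(2, Mul(Rational(1, 9), -2)), 502), -396) = Mul(Add(Add(2, Rational(-2, 9)), 502), -396) = Mul(Add(Rational(16, 9), 502), -396) = Mul(Rational(4534, 9), -396) = -199496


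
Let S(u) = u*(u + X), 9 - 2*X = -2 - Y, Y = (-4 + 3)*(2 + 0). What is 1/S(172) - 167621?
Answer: -5088638317/30358 ≈ -1.6762e+5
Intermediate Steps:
Y = -2 (Y = -1*2 = -2)
X = 9/2 (X = 9/2 - (-2 - 1*(-2))/2 = 9/2 - (-2 + 2)/2 = 9/2 - ½*0 = 9/2 + 0 = 9/2 ≈ 4.5000)
S(u) = u*(9/2 + u) (S(u) = u*(u + 9/2) = u*(9/2 + u))
1/S(172) - 167621 = 1/((½)*172*(9 + 2*172)) - 167621 = 1/((½)*172*(9 + 344)) - 167621 = 1/((½)*172*353) - 167621 = 1/30358 - 167621 = -5088638317/30358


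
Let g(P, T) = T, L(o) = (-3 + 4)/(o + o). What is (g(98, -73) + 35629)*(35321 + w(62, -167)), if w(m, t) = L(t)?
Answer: 209730852714/167 ≈ 1.2559e+9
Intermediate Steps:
L(o) = 1/(2*o)
w(m, t) = 1/(2*t)
(g(98, -73) + 35629)*(35321 + w(62, -167)) = (-73 + 35629)*(35321 + (½)/(-167)) = 35556*(35321 + (½)*(-1/167)) = 35556*(35321 - 1/334) = 35556*(11797213/334) = 209730852714/167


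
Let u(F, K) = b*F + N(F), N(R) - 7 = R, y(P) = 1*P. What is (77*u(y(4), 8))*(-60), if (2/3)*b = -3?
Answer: 32340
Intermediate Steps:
y(P) = P
b = -9/2 (b = (3/2)*(-3) = -9/2 ≈ -4.5000)
N(R) = 7 + R
u(F, K) = 7 - 7*F/2 (u(F, K) = -9*F/2 + (7 + F) = 7 - 7*F/2)
(77*u(y(4), 8))*(-60) = (77*(7 - 7/2*4))*(-60) = (77*(7 - 14))*(-60) = (77*(-7))*(-60) = -539*(-60) = 32340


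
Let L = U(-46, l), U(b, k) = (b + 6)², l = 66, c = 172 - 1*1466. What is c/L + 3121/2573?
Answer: 832069/2058400 ≈ 0.40423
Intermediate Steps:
c = -1294 (c = 172 - 1466 = -1294)
U(b, k) = (6 + b)²
L = 1600 (L = (6 - 46)² = (-40)² = 1600)
c/L + 3121/2573 = -1294/1600 + 3121/2573 = -1294*1/1600 + 3121*(1/2573) = -647/800 + 3121/2573 = 832069/2058400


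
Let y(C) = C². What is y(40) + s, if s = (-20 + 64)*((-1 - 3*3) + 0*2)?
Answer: 1160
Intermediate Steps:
s = -440 (s = 44*((-1 - 9) + 0) = 44*(-10 + 0) = 44*(-10) = -440)
y(40) + s = 40² - 440 = 1600 - 440 = 1160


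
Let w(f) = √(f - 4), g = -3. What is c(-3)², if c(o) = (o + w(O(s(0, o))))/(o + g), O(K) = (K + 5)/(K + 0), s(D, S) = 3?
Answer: 23/108 - I*√3/9 ≈ 0.21296 - 0.19245*I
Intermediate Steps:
O(K) = (5 + K)/K
w(f) = √(-4 + f)
c(o) = (o + 2*I*√3/3)/(-3 + o) (c(o) = (o + √(-4 + (5 + 3)/3))/(o - 3) = (o + √(-4 + (⅓)*8))/(-3 + o) = (o + √(-4 + 8/3))/(-3 + o) = (o + √(-4/3))/(-3 + o) = (o + 2*I*√3/3)/(-3 + o))
c(-3)² = ((-3 + 2*I*√3/3)/(-3 - 3))² = ((-3 + 2*I*√3/3)/(-6))² = (-(-3 + 2*I*√3/3)/6)² = (½ - I*√3/9)²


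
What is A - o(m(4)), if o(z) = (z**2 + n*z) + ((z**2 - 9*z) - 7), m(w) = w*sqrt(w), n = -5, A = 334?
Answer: 325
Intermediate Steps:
m(w) = w**(3/2)
o(z) = -7 - 14*z + 2*z**2 (o(z) = (z**2 - 5*z) + ((z**2 - 9*z) - 7) = (z**2 - 5*z) + (-7 + z**2 - 9*z) = -7 - 14*z + 2*z**2)
A - o(m(4)) = 334 - (-7 - 14*4**(3/2) + 2*(4**(3/2))**2) = 334 - (-7 - 14*8 + 2*8**2) = 334 - (-7 - 112 + 2*64) = 334 - (-7 - 112 + 128) = 334 - 1*9 = 334 - 9 = 325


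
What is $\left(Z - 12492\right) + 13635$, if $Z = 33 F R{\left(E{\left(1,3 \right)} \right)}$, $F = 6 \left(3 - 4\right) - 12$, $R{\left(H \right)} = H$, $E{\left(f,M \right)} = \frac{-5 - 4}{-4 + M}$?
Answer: $-4203$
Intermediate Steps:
$E{\left(f,M \right)} = - \frac{9}{-4 + M}$
$F = -18$ ($F = 6 \left(-1\right) - 12 = -6 - 12 = -18$)
$Z = -5346$ ($Z = 33 \left(-18\right) \left(- \frac{9}{-4 + 3}\right) = - 594 \left(- \frac{9}{-1}\right) = - 594 \left(\left(-9\right) \left(-1\right)\right) = \left(-594\right) 9 = -5346$)
$\left(Z - 12492\right) + 13635 = \left(-5346 - 12492\right) + 13635 = -17838 + 13635 = -4203$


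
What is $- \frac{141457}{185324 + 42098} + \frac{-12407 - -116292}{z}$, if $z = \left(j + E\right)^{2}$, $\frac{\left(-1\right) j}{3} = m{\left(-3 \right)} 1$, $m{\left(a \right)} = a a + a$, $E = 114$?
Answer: $\frac{11161033379}{1047960576} \approx 10.65$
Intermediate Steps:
$m{\left(a \right)} = a + a^{2}$ ($m{\left(a \right)} = a^{2} + a = a + a^{2}$)
$j = -18$ ($j = - 3 - 3 \left(1 - 3\right) 1 = - 3 \left(-3\right) \left(-2\right) 1 = - 3 \cdot 6 \cdot 1 = \left(-3\right) 6 = -18$)
$z = 9216$ ($z = \left(-18 + 114\right)^{2} = 96^{2} = 9216$)
$- \frac{141457}{185324 + 42098} + \frac{-12407 - -116292}{z} = - \frac{141457}{185324 + 42098} + \frac{-12407 - -116292}{9216} = - \frac{141457}{227422} + \left(-12407 + 116292\right) \frac{1}{9216} = \left(-141457\right) \frac{1}{227422} + 103885 \cdot \frac{1}{9216} = - \frac{141457}{227422} + \frac{103885}{9216} = \frac{11161033379}{1047960576}$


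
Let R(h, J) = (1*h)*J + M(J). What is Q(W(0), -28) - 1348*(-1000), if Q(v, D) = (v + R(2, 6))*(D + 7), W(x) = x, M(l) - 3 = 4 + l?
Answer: 1347475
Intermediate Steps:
M(l) = 7 + l (M(l) = 3 + (4 + l) = 7 + l)
R(h, J) = 7 + J + J*h (R(h, J) = (1*h)*J + (7 + J) = h*J + (7 + J) = J*h + (7 + J) = 7 + J + J*h)
Q(v, D) = (7 + D)*(25 + v) (Q(v, D) = (v + (7 + 6 + 6*2))*(D + 7) = (v + (7 + 6 + 12))*(7 + D) = (v + 25)*(7 + D) = (25 + v)*(7 + D) = (7 + D)*(25 + v))
Q(W(0), -28) - 1348*(-1000) = (175 + 7*0 + 25*(-28) - 28*0) - 1348*(-1000) = (175 + 0 - 700 + 0) + 1348000 = -525 + 1348000 = 1347475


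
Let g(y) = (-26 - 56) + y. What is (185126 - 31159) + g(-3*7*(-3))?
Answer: 153948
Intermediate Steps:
g(y) = -82 + y
(185126 - 31159) + g(-3*7*(-3)) = (185126 - 31159) + (-82 - 3*7*(-3)) = 153967 + (-82 - 21*(-3)) = 153967 + (-82 + 63) = 153967 - 19 = 153948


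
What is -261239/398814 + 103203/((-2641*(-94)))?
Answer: -5923706366/24751792689 ≈ -0.23932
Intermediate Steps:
-261239/398814 + 103203/((-2641*(-94))) = -261239*1/398814 + 103203/248254 = -261239/398814 + 103203*(1/248254) = -261239/398814 + 103203/248254 = -5923706366/24751792689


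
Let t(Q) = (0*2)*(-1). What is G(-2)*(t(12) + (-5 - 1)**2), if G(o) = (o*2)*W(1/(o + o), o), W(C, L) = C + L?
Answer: 324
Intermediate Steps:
t(Q) = 0 (t(Q) = 0*(-1) = 0)
G(o) = 2*o*(o + 1/(2*o)) (G(o) = (o*2)*(1/(o + o) + o) = (2*o)*(1/(2*o) + o) = (2*o)*(o + 1/(2*o)) = 2*o*(o + 1/(2*o)))
G(-2)*(t(12) + (-5 - 1)**2) = (1 + 2*(-2)**2)*(0 + (-5 - 1)**2) = (1 + 2*4)*(0 + (-6)**2) = (1 + 8)*(0 + 36) = 9*36 = 324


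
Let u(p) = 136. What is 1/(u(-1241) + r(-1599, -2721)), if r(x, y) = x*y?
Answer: 1/4351015 ≈ 2.2983e-7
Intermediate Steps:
1/(u(-1241) + r(-1599, -2721)) = 1/(136 - 1599*(-2721)) = 1/(136 + 4350879) = 1/4351015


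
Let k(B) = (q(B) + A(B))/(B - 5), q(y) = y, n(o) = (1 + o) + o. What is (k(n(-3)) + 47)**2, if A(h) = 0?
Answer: 9025/4 ≈ 2256.3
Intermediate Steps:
n(o) = 1 + 2*o
k(B) = B/(-5 + B) (k(B) = (B + 0)/(B - 5) = B/(-5 + B))
(k(n(-3)) + 47)**2 = ((1 + 2*(-3))/(-5 + (1 + 2*(-3))) + 47)**2 = ((1 - 6)/(-5 + (1 - 6)) + 47)**2 = (-5/(-5 - 5) + 47)**2 = (-5/(-10) + 47)**2 = (-5*(-1/10) + 47)**2 = (1/2 + 47)**2 = (95/2)**2 = 9025/4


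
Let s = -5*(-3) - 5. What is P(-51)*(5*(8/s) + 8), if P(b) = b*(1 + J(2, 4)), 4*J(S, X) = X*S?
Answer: -1836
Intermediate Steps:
J(S, X) = S*X/4 (J(S, X) = (X*S)/4 = (S*X)/4 = S*X/4)
s = 10 (s = 15 - 5 = 10)
P(b) = 3*b (P(b) = b*(1 + (¼)*2*4) = b*(1 + 2) = b*3 = 3*b)
P(-51)*(5*(8/s) + 8) = (3*(-51))*(5*(8/10) + 8) = -153*(5*(8*(⅒)) + 8) = -153*(5*(⅘) + 8) = -153*(4 + 8) = -153*12 = -1836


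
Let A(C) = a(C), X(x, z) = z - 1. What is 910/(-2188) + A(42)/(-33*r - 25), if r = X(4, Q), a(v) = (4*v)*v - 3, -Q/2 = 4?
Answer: 3796111/148784 ≈ 25.514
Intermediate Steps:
Q = -8 (Q = -2*4 = -8)
X(x, z) = -1 + z
a(v) = -3 + 4*v² (a(v) = 4*v² - 3 = -3 + 4*v²)
r = -9 (r = -1 - 8 = -9)
A(C) = -3 + 4*C²
910/(-2188) + A(42)/(-33*r - 25) = 910/(-2188) + (-3 + 4*42²)/(-33*(-9) - 25) = 910*(-1/2188) + (-3 + 4*1764)/(297 - 25) = -455/1094 + (-3 + 7056)/272 = -455/1094 + 7053*(1/272) = -455/1094 + 7053/272 = 3796111/148784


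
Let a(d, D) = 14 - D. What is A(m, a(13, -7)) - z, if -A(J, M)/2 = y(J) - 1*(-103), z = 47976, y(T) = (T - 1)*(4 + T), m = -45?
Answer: -51954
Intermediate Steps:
y(T) = (-1 + T)*(4 + T)
A(J, M) = -198 - 6*J - 2*J**2 (A(J, M) = -2*((-4 + J**2 + 3*J) - 1*(-103)) = -2*((-4 + J**2 + 3*J) + 103) = -2*(99 + J**2 + 3*J) = -198 - 6*J - 2*J**2)
A(m, a(13, -7)) - z = (-198 - 6*(-45) - 2*(-45)**2) - 1*47976 = (-198 + 270 - 2*2025) - 47976 = (-198 + 270 - 4050) - 47976 = -3978 - 47976 = -51954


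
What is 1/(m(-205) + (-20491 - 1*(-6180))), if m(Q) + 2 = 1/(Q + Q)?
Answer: -410/5868331 ≈ -6.9867e-5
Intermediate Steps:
m(Q) = -2 + 1/(2*Q) (m(Q) = -2 + 1/(Q + Q) = -2 + 1/(2*Q))
1/(m(-205) + (-20491 - 1*(-6180))) = 1/((-2 + (½)/(-205)) + (-20491 - 1*(-6180))) = 1/((-2 + (½)*(-1/205)) + (-20491 + 6180)) = 1/((-2 - 1/410) - 14311) = 1/(-821/410 - 14311) = 1/(-5868331/410) = -410/5868331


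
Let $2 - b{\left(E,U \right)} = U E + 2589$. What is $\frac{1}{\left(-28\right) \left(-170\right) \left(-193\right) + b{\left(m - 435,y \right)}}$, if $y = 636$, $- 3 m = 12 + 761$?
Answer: $- \frac{1}{480731} \approx -2.0802 \cdot 10^{-6}$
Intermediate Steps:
$m = - \frac{773}{3}$ ($m = - \frac{12 + 761}{3} = \left(- \frac{1}{3}\right) 773 = - \frac{773}{3} \approx -257.67$)
$b{\left(E,U \right)} = -2587 - E U$ ($b{\left(E,U \right)} = 2 - \left(U E + 2589\right) = 2 - \left(E U + 2589\right) = 2 - \left(2589 + E U\right) = -2587 - E U$)
$\frac{1}{\left(-28\right) \left(-170\right) \left(-193\right) + b{\left(m - 435,y \right)}} = \frac{1}{\left(-28\right) \left(-170\right) \left(-193\right) - \left(2587 + \left(- \frac{773}{3} - 435\right) 636\right)} = \frac{1}{4760 \left(-193\right) - \left(2587 + \left(- \frac{773}{3} - 435\right) 636\right)} = \frac{1}{-918680 - \left(2587 - 440536\right)} = \frac{1}{-918680 + \left(-2587 + 440536\right)} = \frac{1}{-918680 + 437949} = \frac{1}{-480731} = - \frac{1}{480731}$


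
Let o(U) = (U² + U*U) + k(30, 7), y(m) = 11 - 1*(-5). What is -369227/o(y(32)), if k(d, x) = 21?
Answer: -369227/533 ≈ -692.73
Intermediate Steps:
y(m) = 16 (y(m) = 11 + 5 = 16)
o(U) = 21 + 2*U² (o(U) = (U² + U*U) + 21 = (U² + U²) + 21 = 2*U² + 21 = 21 + 2*U²)
-369227/o(y(32)) = -369227/(21 + 2*16²) = -369227/(21 + 2*256) = -369227/(21 + 512) = -369227/533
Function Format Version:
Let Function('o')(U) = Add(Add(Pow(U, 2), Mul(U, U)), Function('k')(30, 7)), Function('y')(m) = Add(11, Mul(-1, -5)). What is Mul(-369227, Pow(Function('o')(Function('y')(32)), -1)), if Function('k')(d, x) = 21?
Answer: Rational(-369227, 533) ≈ -692.73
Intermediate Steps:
Function('y')(m) = 16 (Function('y')(m) = Add(11, 5) = 16)
Function('o')(U) = Add(21, Mul(2, Pow(U, 2))) (Function('o')(U) = Add(Add(Pow(U, 2), Mul(U, U)), 21) = Add(Add(Pow(U, 2), Pow(U, 2)), 21) = Add(Mul(2, Pow(U, 2)), 21) = Add(21, Mul(2, Pow(U, 2))))
Mul(-369227, Pow(Function('o')(Function('y')(32)), -1)) = Mul(-369227, Pow(Add(21, Mul(2, Pow(16, 2))), -1)) = Mul(-369227, Pow(Add(21, Mul(2, 256)), -1)) = Mul(-369227, Pow(Add(21, 512), -1)) = Mul(-369227, Pow(533, -1)) = Mul(-369227, Rational(1, 533)) = Rational(-369227, 533)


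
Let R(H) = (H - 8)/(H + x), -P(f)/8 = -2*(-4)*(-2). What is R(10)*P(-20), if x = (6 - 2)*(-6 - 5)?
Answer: -128/17 ≈ -7.5294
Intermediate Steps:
P(f) = 128 (P(f) = -8*(-2*(-4))*(-2) = -64*(-2) = -8*(-16) = 128)
x = -44 (x = 4*(-11) = -44)
R(H) = (-8 + H)/(-44 + H) (R(H) = (H - 8)/(H - 44) = (-8 + H)/(-44 + H))
R(10)*P(-20) = ((-8 + 10)/(-44 + 10))*128 = (2/(-34))*128 = -1/34*2*128 = -1/17*128 = -128/17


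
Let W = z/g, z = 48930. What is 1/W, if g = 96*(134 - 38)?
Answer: 1536/8155 ≈ 0.18835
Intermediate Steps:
g = 9216 (g = 96*96 = 9216)
W = 8155/1536 (W = 48930/9216 = 48930*(1/9216) = 8155/1536 ≈ 5.3092)
1/W = 1/(8155/1536) = 1536/8155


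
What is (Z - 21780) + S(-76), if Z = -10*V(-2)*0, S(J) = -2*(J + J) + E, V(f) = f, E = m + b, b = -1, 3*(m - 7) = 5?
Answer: -64405/3 ≈ -21468.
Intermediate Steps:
m = 26/3 (m = 7 + (⅓)*5 = 7 + 5/3 = 26/3 ≈ 8.6667)
E = 23/3 (E = 26/3 - 1 = 23/3 ≈ 7.6667)
S(J) = 23/3 - 4*J (S(J) = -2*(J + J) + 23/3 = -4*J + 23/3 = 23/3 - 4*J)
Z = 0 (Z = -10*(-2)*0 = 20*0 = 0)
(Z - 21780) + S(-76) = (0 - 21780) + (23/3 - 4*(-76)) = -21780 + (23/3 + 304) = -21780 + 935/3 = -64405/3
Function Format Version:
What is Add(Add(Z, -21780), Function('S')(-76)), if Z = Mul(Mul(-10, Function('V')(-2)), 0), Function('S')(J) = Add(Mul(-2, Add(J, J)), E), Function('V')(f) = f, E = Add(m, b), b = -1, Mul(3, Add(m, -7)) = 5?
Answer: Rational(-64405, 3) ≈ -21468.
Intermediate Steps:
m = Rational(26, 3) (m = Add(7, Mul(Rational(1, 3), 5)) = Add(7, Rational(5, 3)) = Rational(26, 3) ≈ 8.6667)
E = Rational(23, 3) (E = Add(Rational(26, 3), -1) = Rational(23, 3) ≈ 7.6667)
Function('S')(J) = Add(Rational(23, 3), Mul(-4, J)) (Function('S')(J) = Add(Mul(-2, Add(J, J)), Rational(23, 3)) = Add(Mul(-2, Mul(2, J)), Rational(23, 3)) = Add(Mul(-4, J), Rational(23, 3)) = Add(Rational(23, 3), Mul(-4, J)))
Z = 0 (Z = Mul(Mul(-10, -2), 0) = Mul(20, 0) = 0)
Add(Add(Z, -21780), Function('S')(-76)) = Add(Add(0, -21780), Add(Rational(23, 3), Mul(-4, -76))) = Add(-21780, Add(Rational(23, 3), 304)) = Add(-21780, Rational(935, 3)) = Rational(-64405, 3)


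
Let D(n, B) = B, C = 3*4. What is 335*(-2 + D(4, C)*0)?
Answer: -670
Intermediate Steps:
C = 12
335*(-2 + D(4, C)*0) = 335*(-2 + 12*0) = 335*(-2 + 0) = 335*(-2) = -670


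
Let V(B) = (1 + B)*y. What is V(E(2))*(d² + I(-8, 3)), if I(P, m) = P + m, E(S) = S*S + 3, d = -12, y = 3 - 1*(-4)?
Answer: 7784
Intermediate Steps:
y = 7 (y = 3 + 4 = 7)
E(S) = 3 + S² (E(S) = S² + 3 = 3 + S²)
V(B) = 7 + 7*B (V(B) = (1 + B)*7 = 7 + 7*B)
V(E(2))*(d² + I(-8, 3)) = (7 + 7*(3 + 2²))*((-12)² + (-8 + 3)) = (7 + 7*(3 + 4))*(144 - 5) = (7 + 7*7)*139 = (7 + 49)*139 = 56*139 = 7784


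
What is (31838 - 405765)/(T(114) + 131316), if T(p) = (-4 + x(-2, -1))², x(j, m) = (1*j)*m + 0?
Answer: -5581/1960 ≈ -2.8475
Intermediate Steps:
x(j, m) = j*m (x(j, m) = j*m + 0 = j*m)
T(p) = 4 (T(p) = (-4 - 2*(-1))² = (-4 + 2)² = (-2)² = 4)
(31838 - 405765)/(T(114) + 131316) = (31838 - 405765)/(4 + 131316) = -373927/131320 = -373927*1/131320 = -5581/1960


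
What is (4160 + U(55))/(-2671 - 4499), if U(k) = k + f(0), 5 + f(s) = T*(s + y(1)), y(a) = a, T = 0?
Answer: -421/717 ≈ -0.58717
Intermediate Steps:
f(s) = -5 (f(s) = -5 + 0*(s + 1) = -5 + 0*(1 + s) = -5 + 0 = -5)
U(k) = -5 + k (U(k) = k - 5 = -5 + k)
(4160 + U(55))/(-2671 - 4499) = (4160 + (-5 + 55))/(-2671 - 4499) = (4160 + 50)/(-7170) = 4210*(-1/7170) = -421/717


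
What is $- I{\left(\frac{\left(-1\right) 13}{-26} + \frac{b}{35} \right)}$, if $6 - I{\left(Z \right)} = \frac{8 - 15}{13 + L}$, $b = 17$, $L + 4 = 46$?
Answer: $- \frac{337}{55} \approx -6.1273$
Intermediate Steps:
$L = 42$ ($L = -4 + 46 = 42$)
$I{\left(Z \right)} = \frac{337}{55}$ ($I{\left(Z \right)} = 6 - \frac{8 - 15}{13 + 42} = 6 - - \frac{7}{55} = 6 + \frac{7}{55} = \frac{337}{55}$)
$- I{\left(\frac{\left(-1\right) 13}{-26} + \frac{b}{35} \right)} = \left(-1\right) \frac{337}{55} = - \frac{337}{55}$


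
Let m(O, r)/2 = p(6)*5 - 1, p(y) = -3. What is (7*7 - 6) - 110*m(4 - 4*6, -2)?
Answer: 3563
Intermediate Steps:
m(O, r) = -32 (m(O, r) = 2*(-3*5 - 1) = 2*(-15 - 1) = 2*(-16) = -32)
(7*7 - 6) - 110*m(4 - 4*6, -2) = (7*7 - 6) - 110*(-32) = (49 - 6) + 3520 = 43 + 3520 = 3563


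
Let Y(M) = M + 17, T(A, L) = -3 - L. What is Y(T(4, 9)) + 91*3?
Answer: 278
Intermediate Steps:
Y(M) = 17 + M
Y(T(4, 9)) + 91*3 = (17 + (-3 - 1*9)) + 91*3 = (17 + (-3 - 9)) + 273 = (17 - 12) + 273 = 5 + 273 = 278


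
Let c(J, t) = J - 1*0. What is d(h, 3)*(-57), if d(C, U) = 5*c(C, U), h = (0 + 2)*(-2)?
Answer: 1140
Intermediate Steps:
c(J, t) = J (c(J, t) = J + 0 = J)
h = -4 (h = 2*(-2) = -4)
d(C, U) = 5*C
d(h, 3)*(-57) = (5*(-4))*(-57) = -20*(-57) = 1140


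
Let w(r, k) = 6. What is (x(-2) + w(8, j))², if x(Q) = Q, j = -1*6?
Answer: 16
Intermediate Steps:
j = -6
(x(-2) + w(8, j))² = (-2 + 6)² = 4² = 16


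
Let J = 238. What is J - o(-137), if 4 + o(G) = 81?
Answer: 161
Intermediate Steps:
o(G) = 77 (o(G) = -4 + 81 = 77)
J - o(-137) = 238 - 1*77 = 238 - 77 = 161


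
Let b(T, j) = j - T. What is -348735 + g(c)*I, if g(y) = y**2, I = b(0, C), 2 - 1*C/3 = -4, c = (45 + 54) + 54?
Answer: 72627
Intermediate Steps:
c = 153 (c = 99 + 54 = 153)
C = 18 (C = 6 - 3*(-4) = 6 + 12 = 18)
I = 18 (I = 18 - 1*0 = 18 + 0 = 18)
-348735 + g(c)*I = -348735 + 153**2*18 = -348735 + 23409*18 = -348735 + 421362 = 72627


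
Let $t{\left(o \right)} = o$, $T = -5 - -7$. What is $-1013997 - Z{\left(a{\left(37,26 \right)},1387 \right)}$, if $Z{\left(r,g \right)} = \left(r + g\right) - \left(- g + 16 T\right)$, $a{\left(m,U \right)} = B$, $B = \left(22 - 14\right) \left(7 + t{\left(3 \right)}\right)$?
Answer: $-1016819$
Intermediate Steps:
$T = 2$ ($T = -5 + 7 = 2$)
$B = 80$ ($B = \left(22 - 14\right) \left(7 + 3\right) = 8 \cdot 10 = 80$)
$a{\left(m,U \right)} = 80$
$Z{\left(r,g \right)} = -32 + r + 2 g$ ($Z{\left(r,g \right)} = \left(r + g\right) + \left(g - 32\right) = \left(g + r\right) + \left(g - 32\right) = \left(g + r\right) + \left(-32 + g\right) = -32 + r + 2 g$)
$-1013997 - Z{\left(a{\left(37,26 \right)},1387 \right)} = -1013997 - \left(-32 + 80 + 2 \cdot 1387\right) = -1013997 - \left(-32 + 80 + 2774\right) = -1013997 - 2822 = -1016819$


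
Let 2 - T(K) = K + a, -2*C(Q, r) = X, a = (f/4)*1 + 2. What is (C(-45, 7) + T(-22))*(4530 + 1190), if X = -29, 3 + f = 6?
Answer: 204490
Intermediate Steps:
f = 3 (f = -3 + 6 = 3)
a = 11/4 (a = (3/4)*1 + 2 = 3/4 + 2 = 11/4 ≈ 2.7500)
C(Q, r) = 29/2 (C(Q, r) = -1/2*(-29) = 29/2)
T(K) = -3/4 - K (T(K) = 2 - (K + 11/4) = 2 - (11/4 + K) = 2 + (-11/4 - K) = -3/4 - K)
(C(-45, 7) + T(-22))*(4530 + 1190) = (29/2 + (-3/4 - 1*(-22)))*(4530 + 1190) = (29/2 + (-3/4 + 22))*5720 = (29/2 + 85/4)*5720 = (143/4)*5720 = 204490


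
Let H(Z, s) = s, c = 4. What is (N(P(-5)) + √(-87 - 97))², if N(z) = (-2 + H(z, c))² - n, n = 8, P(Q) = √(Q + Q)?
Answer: 4*(-2 + I*√46)² ≈ -168.0 - 108.52*I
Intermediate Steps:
P(Q) = √2*√Q (P(Q) = √(2*Q) = √2*√Q)
N(z) = -4 (N(z) = (-2 + 4)² - 1*8 = 2² - 8 = 4 - 8 = -4)
(N(P(-5)) + √(-87 - 97))² = (-4 + √(-87 - 97))² = (-4 + √(-184))² = (-4 + 2*I*√46)²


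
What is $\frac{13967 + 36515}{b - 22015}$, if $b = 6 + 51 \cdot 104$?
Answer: $- \frac{50482}{16705} \approx -3.022$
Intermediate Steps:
$b = 5310$ ($b = 6 + 5304 = 5310$)
$\frac{13967 + 36515}{b - 22015} = \frac{13967 + 36515}{5310 - 22015} = \frac{50482}{-16705} = 50482 \left(- \frac{1}{16705}\right) = - \frac{50482}{16705}$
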